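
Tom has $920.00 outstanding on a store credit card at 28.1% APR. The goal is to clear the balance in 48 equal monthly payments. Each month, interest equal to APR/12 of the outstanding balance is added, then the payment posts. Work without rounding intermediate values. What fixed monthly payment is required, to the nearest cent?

Monthly rate r = 28.1%/12 = 2.34167% = 0.0234167.
Level-payment amortization: P = B₀·r / (1 − (1+r)^(−n)) = 920.00·0.0234167 / (1 − 1.02342^(−48)).
Denominator 1 − (1+r)^(−48) = 0.670784174.
P = 21.5433 / 0.670784174 ≈ 32.12.

$32.12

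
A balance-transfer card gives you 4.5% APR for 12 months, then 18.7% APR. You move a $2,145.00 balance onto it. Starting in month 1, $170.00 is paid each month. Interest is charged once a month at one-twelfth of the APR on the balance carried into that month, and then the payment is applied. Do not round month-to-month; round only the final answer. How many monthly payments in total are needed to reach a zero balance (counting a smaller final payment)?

13 months

Promo months 1–12 at r₀ = 4.5%/12 = 0.00375; months 13+ at r₁ = 18.7%/12 = 0.0155833.
After month 12: iterate B ← B·(1+r₀) − $170.00 for 12 months → $160.94.
Then at r₁ with $170.00/mo: n₂ = −ln(1 − r₁·B/P)/ln(1+r₁) ≈ 0.96 → 1 more payments.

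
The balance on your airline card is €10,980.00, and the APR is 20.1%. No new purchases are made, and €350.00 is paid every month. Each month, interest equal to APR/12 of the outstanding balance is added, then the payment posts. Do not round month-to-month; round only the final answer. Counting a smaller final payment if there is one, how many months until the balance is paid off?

Monthly rate r = 20.1%/12 = 1.675% = 0.01675.
Recurrence: B ← B·(1+r) − €350.00.
Month 1: interest €183.92; balance after payment €10,813.92.
Month 2: interest €181.13; balance after payment €10,645.05.
Closed form: n = −ln(1 − rB₀/P)/ln(1+r) = −ln(0.47453)/ln(1.01675) ≈ 44.875, so the balance reaches zero during payment 45.

45 months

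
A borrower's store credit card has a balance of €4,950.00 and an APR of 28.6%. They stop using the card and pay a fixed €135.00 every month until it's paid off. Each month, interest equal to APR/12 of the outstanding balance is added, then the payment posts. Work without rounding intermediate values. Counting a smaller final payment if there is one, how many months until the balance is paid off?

Monthly rate r = 28.6%/12 = 2.38333% = 0.0238333.
Recurrence: B ← B·(1+r) − €135.00.
Month 1: interest €117.98; balance after payment €4,932.98.
Month 2: interest €117.57; balance after payment €4,915.54.
Closed form: n = −ln(1 − rB₀/P)/ln(1+r) = −ln(0.12611)/ln(1.02383) ≈ 87.909, so the balance reaches zero during payment 88.

88 payments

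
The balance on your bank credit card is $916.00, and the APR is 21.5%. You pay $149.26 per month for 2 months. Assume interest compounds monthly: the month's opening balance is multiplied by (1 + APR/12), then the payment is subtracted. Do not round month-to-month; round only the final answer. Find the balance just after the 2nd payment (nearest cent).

Monthly rate r = 21.5%/12 = 1.79167% = 0.0179167.
Each month: B ← B·(1+r) − $149.26.
Month 1: interest $16.41; balance after payment $783.15.
Month 2: interest $14.03; balance after payment $647.92.

$647.92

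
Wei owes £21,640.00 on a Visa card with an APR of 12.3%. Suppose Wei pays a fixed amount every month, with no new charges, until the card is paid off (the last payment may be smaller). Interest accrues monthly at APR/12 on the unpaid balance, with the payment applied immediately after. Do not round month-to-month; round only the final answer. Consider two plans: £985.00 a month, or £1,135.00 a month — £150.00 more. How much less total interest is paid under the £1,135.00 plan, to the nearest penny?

Monthly rate r = 12.3%/12 = 1.025% = 0.01025.
At £985.00/mo: n = ⌈−ln(1 − rB₀/P)/ln(1+r)⌉ = 26 payments (last £18.35); total interest = total paid − £21,640.00 = £3,003.35.
At £1,135.00/mo: 22 payments (last £367.40); total interest £2,562.40.
Interest saved = £3,003.35 − £2,562.40 = £440.95.

£440.95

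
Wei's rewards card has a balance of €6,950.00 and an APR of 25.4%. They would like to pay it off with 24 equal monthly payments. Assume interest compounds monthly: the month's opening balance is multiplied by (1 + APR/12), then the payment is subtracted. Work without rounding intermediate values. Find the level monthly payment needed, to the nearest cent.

€372.33

Monthly rate r = 25.4%/12 = 2.11667% = 0.0211667.
Level-payment amortization: P = B₀·r / (1 − (1+r)^(−n)) = 6950.00·0.0211667 / (1 − 1.02117^(−24)).
Denominator 1 − (1+r)^(−24) = 0.395103765.
P = 147.108 / 0.395103765 ≈ 372.33.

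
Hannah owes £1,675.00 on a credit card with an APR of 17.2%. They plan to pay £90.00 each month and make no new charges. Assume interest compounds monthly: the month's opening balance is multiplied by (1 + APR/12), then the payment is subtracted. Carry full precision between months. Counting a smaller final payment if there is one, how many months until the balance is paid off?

Monthly rate r = 17.2%/12 = 1.43333% = 0.0143333.
Recurrence: B ← B·(1+r) − £90.00.
Month 1: interest £24.01; balance after payment £1,609.01.
Month 2: interest £23.06; balance after payment £1,542.07.
Closed form: n = −ln(1 − rB₀/P)/ln(1+r) = −ln(0.73324)/ln(1.01433) ≈ 21.802, so the balance reaches zero during payment 22.

22 months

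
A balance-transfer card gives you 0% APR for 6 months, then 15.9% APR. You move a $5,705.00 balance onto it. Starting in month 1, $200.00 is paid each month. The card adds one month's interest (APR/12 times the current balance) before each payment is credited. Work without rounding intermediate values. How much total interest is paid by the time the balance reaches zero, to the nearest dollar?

Promo months 1–6 at r₀ = 0%/12 = 0; months 7+ at r₁ = 15.9%/12 = 0.01325.
After month 6 (no interest yet): B = $5,705.00 − 6·$200.00 = $4,505.00.
Then at r₁ with $200.00/mo: n₂ = −ln(1 − r₁·B/P)/ln(1+r₁) ≈ 26.93 → 27 more payments.
Total paid = 32·$200.00 + $185.98 = $6,585.98; interest = $6,585.98 − $5,705.00 = $880.98.

$881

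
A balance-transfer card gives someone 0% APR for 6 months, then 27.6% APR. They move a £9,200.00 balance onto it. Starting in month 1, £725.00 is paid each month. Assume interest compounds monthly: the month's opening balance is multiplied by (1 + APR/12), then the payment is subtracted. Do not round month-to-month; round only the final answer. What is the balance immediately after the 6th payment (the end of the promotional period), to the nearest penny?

£4,850.00

Promo months 1–6 at r₀ = 0%/12 = 0; months 7+ at r₁ = 27.6%/12 = 0.023.
After month 6 (no interest yet): B = £9,200.00 − 6·£725.00 = £4,850.00.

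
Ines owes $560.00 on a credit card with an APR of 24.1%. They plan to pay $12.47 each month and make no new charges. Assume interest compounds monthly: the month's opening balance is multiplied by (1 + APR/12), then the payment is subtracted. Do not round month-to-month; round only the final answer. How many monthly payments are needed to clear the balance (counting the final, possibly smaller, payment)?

117 payments

Monthly rate r = 24.1%/12 = 2.00833% = 0.0200833.
Recurrence: B ← B·(1+r) − $12.47.
Month 1: interest $11.25; balance after payment $558.78.
Month 2: interest $11.22; balance after payment $557.53.
Closed form: n = −ln(1 − rB₀/P)/ln(1+r) = −ln(0.098102)/ln(1.02008) ≈ 116.763, so the balance reaches zero during payment 117.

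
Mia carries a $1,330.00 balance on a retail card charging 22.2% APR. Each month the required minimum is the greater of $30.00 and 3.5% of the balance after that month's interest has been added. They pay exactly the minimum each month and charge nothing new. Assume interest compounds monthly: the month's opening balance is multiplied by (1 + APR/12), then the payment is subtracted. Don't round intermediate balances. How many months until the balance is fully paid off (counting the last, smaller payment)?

Monthly rate r = 22.2%/12 = 1.85% = 0.0185.
While 3.5% of the post-interest balance exceeds $30.00, each month B ← (B·(1+r))·(1 − 0.035), i.e. B shrinks by the factor (1+r)·0.965 = 0.98285.
This holds for months 1–27. Entering month 28 the balance is $833.75; 3.5% of the post-interest balance is now below $30.00, so the flat $30.00 minimum applies from here.
From month 28 a fixed $30.00 at rate r clears $833.75 in 40 more payments. Total: 27 + 40 = 67 months.

67 months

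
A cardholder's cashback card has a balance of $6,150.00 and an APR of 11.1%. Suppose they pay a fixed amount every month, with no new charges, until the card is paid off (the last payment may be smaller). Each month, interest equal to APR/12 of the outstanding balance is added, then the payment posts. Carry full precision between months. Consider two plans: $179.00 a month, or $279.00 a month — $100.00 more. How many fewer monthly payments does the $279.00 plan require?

Monthly rate r = 11.1%/12 = 0.925% = 0.00925.
At $179.00/mo: n = ⌈−ln(1 − rB₀/P)/ln(1+r)⌉ = 42 payments (last $96.17); total interest = total paid − $6,150.00 = $1,285.17.
At $279.00/mo: 25 payments (last $213.80); total interest $759.80.
Payments saved = 42 − 25 = 17.

17 fewer payments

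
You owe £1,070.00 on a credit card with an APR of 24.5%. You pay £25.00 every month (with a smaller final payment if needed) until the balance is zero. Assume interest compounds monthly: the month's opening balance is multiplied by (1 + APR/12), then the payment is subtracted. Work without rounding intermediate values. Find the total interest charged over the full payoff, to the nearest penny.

Monthly rate r = 24.5%/12 = 2.04167% = 0.0204167.
Payoff takes n = ⌈−ln(1 − rB₀/P)/ln(1+r)⌉ = ⌈102.427⌉ = 103 payments; the last is £10.73.
Total paid = 102·£25.00 + £10.73 = £2,560.73.
Total interest = total paid − principal = £2,560.73 − £1,070.00 = £1,490.73.

£1,490.73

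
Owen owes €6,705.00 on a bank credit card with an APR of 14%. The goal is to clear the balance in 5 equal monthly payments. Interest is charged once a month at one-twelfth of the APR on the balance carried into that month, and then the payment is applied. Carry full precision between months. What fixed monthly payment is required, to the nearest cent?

€1,388.30

Monthly rate r = 14%/12 = 1.16667% = 0.0116667.
Level-payment amortization: P = B₀·r / (1 − (1+r)^(−n)) = 6705.00·0.0116667 / (1 − 1.01167^(−5)).
Denominator 1 − (1+r)^(−5) = 0.0563459752.
P = 78.225 / 0.0563459752 ≈ 1388.30.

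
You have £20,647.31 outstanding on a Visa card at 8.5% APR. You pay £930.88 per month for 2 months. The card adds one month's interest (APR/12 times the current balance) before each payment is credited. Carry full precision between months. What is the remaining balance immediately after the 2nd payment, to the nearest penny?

Monthly rate r = 8.5%/12 = 0.708333% = 0.00708333.
Each month: B ← B·(1+r) − £930.88.
Month 1: interest £146.25; balance after payment £19,862.68.
Month 2: interest £140.69; balance after payment £19,072.50.

£19,072.50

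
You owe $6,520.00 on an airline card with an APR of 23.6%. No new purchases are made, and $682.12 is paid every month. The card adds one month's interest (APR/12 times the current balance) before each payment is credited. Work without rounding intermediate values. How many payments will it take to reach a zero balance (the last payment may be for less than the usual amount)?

Monthly rate r = 23.6%/12 = 1.96667% = 0.0196667.
Recurrence: B ← B·(1+r) − $682.12.
Month 1: interest $128.23; balance after payment $5,966.11.
Month 2: interest $117.33; balance after payment $5,401.32.
Closed form: n = −ln(1 − rB₀/P)/ln(1+r) = −ln(0.81202)/ln(1.01967) ≈ 10.692, so the balance reaches zero during payment 11.

11 payments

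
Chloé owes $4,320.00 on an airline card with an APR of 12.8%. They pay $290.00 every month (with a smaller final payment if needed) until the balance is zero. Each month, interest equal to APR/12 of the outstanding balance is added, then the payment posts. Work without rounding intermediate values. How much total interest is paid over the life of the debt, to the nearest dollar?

Monthly rate r = 12.8%/12 = 1.06667% = 0.0106667.
Payoff takes n = ⌈−ln(1 − rB₀/P)/ln(1+r)⌉ = ⌈16.309⌉ = 17 payments; the last is $89.92.
Total paid = 16·$290.00 + $89.92 = $4,729.92.
Total interest = total paid − principal = $4,729.92 − $4,320.00 = $409.92.

$410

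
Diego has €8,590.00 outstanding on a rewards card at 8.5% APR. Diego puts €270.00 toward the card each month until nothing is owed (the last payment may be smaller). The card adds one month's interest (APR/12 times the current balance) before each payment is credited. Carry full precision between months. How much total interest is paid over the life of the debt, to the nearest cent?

€1,177.92

Monthly rate r = 8.5%/12 = 0.708333% = 0.00708333.
Payoff takes n = ⌈−ln(1 − rB₀/P)/ln(1+r)⌉ = ⌈36.177⌉ = 37 payments; the last is €47.92.
Total paid = 36·€270.00 + €47.92 = €9,767.92.
Total interest = total paid − principal = €9,767.92 − €8,590.00 = €1,177.92.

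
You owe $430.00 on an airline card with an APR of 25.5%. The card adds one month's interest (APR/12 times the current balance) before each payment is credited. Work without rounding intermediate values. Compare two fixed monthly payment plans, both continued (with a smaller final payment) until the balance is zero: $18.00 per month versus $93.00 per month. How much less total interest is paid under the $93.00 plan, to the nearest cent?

$149.09

Monthly rate r = 25.5%/12 = 2.125% = 0.02125.
At $18.00/mo: n = ⌈−ln(1 − rB₀/P)/ln(1+r)⌉ = 34 payments (last $12.57); total interest = total paid − $430.00 = $176.57.
At $93.00/mo: 5 payments (last $85.48); total interest $27.48.
Interest saved = $176.57 − $27.48 = $149.09.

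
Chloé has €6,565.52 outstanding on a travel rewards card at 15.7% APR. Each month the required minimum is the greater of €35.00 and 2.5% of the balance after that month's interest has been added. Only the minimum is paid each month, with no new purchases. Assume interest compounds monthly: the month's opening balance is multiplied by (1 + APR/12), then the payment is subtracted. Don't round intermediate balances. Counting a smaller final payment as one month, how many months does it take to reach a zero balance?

Monthly rate r = 15.7%/12 = 1.30833% = 0.0130833.
While 2.5% of the post-interest balance exceeds €35.00, each month B ← (B·(1+r))·(1 − 0.025), i.e. B shrinks by the factor (1+r)·0.975 = 0.98776.
This holds for months 1–127. Entering month 128 the balance is €1,373.38; 2.5% of the post-interest balance is now below €35.00, so the flat €35.00 minimum applies from here.
From month 128 a fixed €35.00 at rate r clears €1,373.38 in 56 more payments. Total: 127 + 56 = 183 months.

183 months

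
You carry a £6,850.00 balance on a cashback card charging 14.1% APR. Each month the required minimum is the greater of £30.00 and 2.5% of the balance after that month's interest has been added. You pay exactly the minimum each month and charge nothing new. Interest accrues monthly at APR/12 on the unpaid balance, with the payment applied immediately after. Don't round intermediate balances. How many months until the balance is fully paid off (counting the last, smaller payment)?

Monthly rate r = 14.1%/12 = 1.175% = 0.01175.
While 2.5% of the post-interest balance exceeds £30.00, each month B ← (B·(1+r))·(1 − 0.025), i.e. B shrinks by the factor (1+r)·0.975 = 0.98646.
This holds for months 1–129. Entering month 130 the balance is £1,179.59; 2.5% of the post-interest balance is now below £30.00, so the flat £30.00 minimum applies from here.
From month 130 a fixed £30.00 at rate r clears £1,179.59 in 54 more payments. Total: 129 + 54 = 183 months.

183 months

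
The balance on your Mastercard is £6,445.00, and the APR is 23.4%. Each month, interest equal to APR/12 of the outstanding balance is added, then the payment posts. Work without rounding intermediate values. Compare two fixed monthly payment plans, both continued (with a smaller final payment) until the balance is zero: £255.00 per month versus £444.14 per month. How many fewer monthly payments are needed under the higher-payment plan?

Monthly rate r = 23.4%/12 = 1.95% = 0.0195.
At £255.00/mo: n = ⌈−ln(1 − rB₀/P)/ln(1+r)⌉ = 36 payments (last £40.25); total interest = total paid − £6,445.00 = £2,520.25.
At £444.14/mo: 18 payments (last £100.23); total interest £1,205.61.
Payments saved = 36 − 18 = 18.

18 fewer payments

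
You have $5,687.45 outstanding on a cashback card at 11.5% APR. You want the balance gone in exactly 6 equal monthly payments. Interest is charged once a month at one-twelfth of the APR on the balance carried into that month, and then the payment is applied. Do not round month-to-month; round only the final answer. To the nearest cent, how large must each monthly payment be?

$979.96

Monthly rate r = 11.5%/12 = 0.958333% = 0.00958333.
Level-payment amortization: P = B₀·r / (1 − (1+r)^(−n)) = 5687.45·0.00958333 / (1 − 1.00958^(−6)).
Denominator 1 − (1+r)^(−6) = 0.055619599.
P = 54.5047 / 0.055619599 ≈ 979.96.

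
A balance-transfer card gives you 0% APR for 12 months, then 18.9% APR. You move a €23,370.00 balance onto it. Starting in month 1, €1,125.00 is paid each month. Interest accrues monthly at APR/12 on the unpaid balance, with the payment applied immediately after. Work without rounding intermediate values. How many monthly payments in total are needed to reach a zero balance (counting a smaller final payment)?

22 payments

Promo months 1–12 at r₀ = 0%/12 = 0; months 13+ at r₁ = 18.9%/12 = 0.01575.
After month 12 (no interest yet): B = €23,370.00 − 12·€1,125.00 = €9,870.00.
Then at r₁ with €1,125.00/mo: n₂ = −ln(1 − r₁·B/P)/ln(1+r₁) ≈ 9.52 → 10 more payments.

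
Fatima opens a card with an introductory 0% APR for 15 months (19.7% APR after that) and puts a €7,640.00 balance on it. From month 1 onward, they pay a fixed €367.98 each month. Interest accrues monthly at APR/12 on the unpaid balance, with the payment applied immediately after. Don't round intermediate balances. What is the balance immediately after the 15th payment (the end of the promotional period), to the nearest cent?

€2,120.30

Promo months 1–15 at r₀ = 0%/12 = 0; months 16+ at r₁ = 19.7%/12 = 0.0164167.
After month 15 (no interest yet): B = €7,640.00 − 15·€367.98 = €2,120.30.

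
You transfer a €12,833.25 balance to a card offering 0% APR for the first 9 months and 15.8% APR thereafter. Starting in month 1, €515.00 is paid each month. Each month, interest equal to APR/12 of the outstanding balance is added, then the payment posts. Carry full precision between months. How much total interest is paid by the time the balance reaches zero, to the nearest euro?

€1,062

Promo months 1–9 at r₀ = 0%/12 = 0; months 10+ at r₁ = 15.8%/12 = 0.0131667.
After month 9 (no interest yet): B = €12,833.25 − 9·€515.00 = €8,198.25.
Then at r₁ with €515.00/mo: n₂ = −ln(1 − r₁·B/P)/ln(1+r₁) ≈ 17.98 → 18 more payments.
Total paid = 26·€515.00 + €505.69 = €13,895.69; interest = €13,895.69 − €12,833.25 = €1,062.44.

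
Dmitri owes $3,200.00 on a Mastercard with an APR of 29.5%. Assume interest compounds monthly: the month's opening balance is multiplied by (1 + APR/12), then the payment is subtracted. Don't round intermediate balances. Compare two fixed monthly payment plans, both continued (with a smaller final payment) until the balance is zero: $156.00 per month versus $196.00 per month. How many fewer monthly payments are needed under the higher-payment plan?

7 fewer payments

Monthly rate r = 29.5%/12 = 2.45833% = 0.0245833.
At $156.00/mo: n = ⌈−ln(1 − rB₀/P)/ln(1+r)⌉ = 29 payments (last $139.71); total interest = total paid − $3,200.00 = $1,307.71.
At $196.00/mo: 22 payments (last $25.20); total interest $941.20.
Payments saved = 29 − 22 = 7.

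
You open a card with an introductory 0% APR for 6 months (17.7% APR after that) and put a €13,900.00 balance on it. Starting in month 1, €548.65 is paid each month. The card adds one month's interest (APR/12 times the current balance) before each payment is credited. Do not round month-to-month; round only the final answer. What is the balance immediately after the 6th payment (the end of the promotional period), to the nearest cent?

Promo months 1–6 at r₀ = 0%/12 = 0; months 7+ at r₁ = 17.7%/12 = 0.01475.
After month 6 (no interest yet): B = €13,900.00 − 6·€548.65 = €10,608.10.

€10,608.10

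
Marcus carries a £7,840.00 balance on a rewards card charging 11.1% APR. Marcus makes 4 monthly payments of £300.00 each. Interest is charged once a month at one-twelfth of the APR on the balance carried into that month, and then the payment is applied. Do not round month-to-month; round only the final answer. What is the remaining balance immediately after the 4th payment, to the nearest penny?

Monthly rate r = 11.1%/12 = 0.925% = 0.00925.
Each month: B ← B·(1+r) − £300.00.
Month 1: interest £72.52; balance after payment £7,612.52.
Month 2: interest £70.42; balance after payment £7,382.94.
Month 3: interest £68.29; balance after payment £7,151.23.
Month 4: interest £66.15; balance after payment £6,917.38.

£6,917.38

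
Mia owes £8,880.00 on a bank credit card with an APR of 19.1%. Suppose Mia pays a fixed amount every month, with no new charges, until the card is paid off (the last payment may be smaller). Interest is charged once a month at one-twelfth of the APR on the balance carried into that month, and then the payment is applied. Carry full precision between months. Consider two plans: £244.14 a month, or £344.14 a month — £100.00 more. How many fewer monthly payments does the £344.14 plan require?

21 fewer payments

Monthly rate r = 19.1%/12 = 1.59167% = 0.0159167.
At £244.14/mo: n = ⌈−ln(1 − rB₀/P)/ln(1+r)⌉ = 55 payments (last £189.34); total interest = total paid − £8,880.00 = £4,492.90.
At £344.14/mo: 34 payments (last £168.80); total interest £2,645.42.
Payments saved = 55 − 34 = 21.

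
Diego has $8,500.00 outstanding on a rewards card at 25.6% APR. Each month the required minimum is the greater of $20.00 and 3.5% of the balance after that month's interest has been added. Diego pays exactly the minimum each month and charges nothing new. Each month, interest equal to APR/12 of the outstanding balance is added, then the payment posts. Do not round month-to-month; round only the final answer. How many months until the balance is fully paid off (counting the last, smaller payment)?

231 months

Monthly rate r = 25.6%/12 = 2.13333% = 0.0213333.
While 3.5% of the post-interest balance exceeds $20.00, each month B ← (B·(1+r))·(1 − 0.035), i.e. B shrinks by the factor (1+r)·0.965 = 0.98559.
This holds for months 1–188. Entering month 189 the balance is $554.68; 3.5% of the post-interest balance is now below $20.00, so the flat $20.00 minimum applies from here.
From month 189 a fixed $20.00 at rate r clears $554.68 in 43 more payments. Total: 188 + 43 = 231 months.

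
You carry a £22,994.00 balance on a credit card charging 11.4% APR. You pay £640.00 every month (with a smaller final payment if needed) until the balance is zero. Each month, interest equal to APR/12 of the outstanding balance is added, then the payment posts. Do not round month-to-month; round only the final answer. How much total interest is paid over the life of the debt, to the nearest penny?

£5,267.00

Monthly rate r = 11.4%/12 = 0.95% = 0.0095.
Payoff takes n = ⌈−ln(1 − rB₀/P)/ln(1+r)⌉ = ⌈44.157⌉ = 45 payments; the last is £101.00.
Total paid = 44·£640.00 + £101.00 = £28,261.00.
Total interest = total paid − principal = £28,261.00 − £22,994.00 = £5,267.00.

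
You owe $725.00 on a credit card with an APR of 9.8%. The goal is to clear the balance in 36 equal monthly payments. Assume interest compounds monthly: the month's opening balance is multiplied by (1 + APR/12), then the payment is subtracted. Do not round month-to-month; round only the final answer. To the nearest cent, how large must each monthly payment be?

Monthly rate r = 9.8%/12 = 0.816667% = 0.00816667.
Level-payment amortization: P = B₀·r / (1 − (1+r)^(−n)) = 725.00·0.00816667 / (1 − 1.00817^(−36)).
Denominator 1 − (1+r)^(−36) = 0.253833114.
P = 5.92083 / 0.253833114 ≈ 23.33.

$23.33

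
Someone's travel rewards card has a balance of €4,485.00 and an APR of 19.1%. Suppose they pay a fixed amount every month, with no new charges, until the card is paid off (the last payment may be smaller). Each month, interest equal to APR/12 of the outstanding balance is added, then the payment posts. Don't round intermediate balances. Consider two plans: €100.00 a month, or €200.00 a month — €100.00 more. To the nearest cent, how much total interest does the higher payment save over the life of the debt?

€2,332.22

Monthly rate r = 19.1%/12 = 1.59167% = 0.0159167.
At €100.00/mo: n = ⌈−ln(1 − rB₀/P)/ln(1+r)⌉ = 80 payments (last €24.01); total interest = total paid − €4,485.00 = €3,439.01.
At €200.00/mo: 28 payments (last €191.79); total interest €1,106.79.
Interest saved = €3,439.01 − €1,106.79 = €2,332.22.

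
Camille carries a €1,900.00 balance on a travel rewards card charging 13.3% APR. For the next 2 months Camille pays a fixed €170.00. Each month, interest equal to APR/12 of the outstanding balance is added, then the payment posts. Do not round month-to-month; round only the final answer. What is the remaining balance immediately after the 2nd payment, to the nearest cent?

Monthly rate r = 13.3%/12 = 1.10833% = 0.0110833.
Each month: B ← B·(1+r) − €170.00.
Month 1: interest €21.06; balance after payment €1,751.06.
Month 2: interest €19.41; balance after payment €1,600.47.

€1,600.47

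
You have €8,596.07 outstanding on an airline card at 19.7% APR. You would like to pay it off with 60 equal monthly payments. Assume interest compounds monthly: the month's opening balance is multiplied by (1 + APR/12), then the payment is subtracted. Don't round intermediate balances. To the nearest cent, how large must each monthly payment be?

€226.31

Monthly rate r = 19.7%/12 = 1.64167% = 0.0164167.
Level-payment amortization: P = B₀·r / (1 − (1+r)^(−n)) = 8596.07·0.0164167 / (1 − 1.01642^(−60)).
Denominator 1 − (1+r)^(−60) = 0.623562107.
P = 141.119 / 0.623562107 ≈ 226.31.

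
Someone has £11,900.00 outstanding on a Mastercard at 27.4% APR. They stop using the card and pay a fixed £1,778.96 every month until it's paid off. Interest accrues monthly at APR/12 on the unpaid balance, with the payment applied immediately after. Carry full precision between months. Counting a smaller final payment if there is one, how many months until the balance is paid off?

Monthly rate r = 27.4%/12 = 2.28333% = 0.0228333.
Recurrence: B ← B·(1+r) − £1,778.96.
Month 1: interest £271.72; balance after payment £10,392.76.
Month 2: interest £237.30; balance after payment £8,851.10.
Closed form: n = −ln(1 − rB₀/P)/ln(1+r) = −ln(0.84726)/ln(1.02283) ≈ 7.342, so the balance reaches zero during payment 8.

8 payments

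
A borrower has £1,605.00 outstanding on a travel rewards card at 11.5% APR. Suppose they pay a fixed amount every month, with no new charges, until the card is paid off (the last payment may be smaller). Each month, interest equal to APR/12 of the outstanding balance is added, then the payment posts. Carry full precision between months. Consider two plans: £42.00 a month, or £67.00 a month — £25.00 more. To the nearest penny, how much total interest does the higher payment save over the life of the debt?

£176.12

Monthly rate r = 11.5%/12 = 0.958333% = 0.00958333.
At £42.00/mo: n = ⌈−ln(1 − rB₀/P)/ln(1+r)⌉ = 48 payments (last £34.30); total interest = total paid − £1,605.00 = £403.30.
At £67.00/mo: 28 payments (last £23.18); total interest £227.18.
Interest saved = £403.30 − £227.18 = £176.12.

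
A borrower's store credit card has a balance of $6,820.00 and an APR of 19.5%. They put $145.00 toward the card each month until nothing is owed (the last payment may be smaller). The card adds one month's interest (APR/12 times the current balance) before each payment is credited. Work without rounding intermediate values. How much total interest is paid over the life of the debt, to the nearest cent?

Monthly rate r = 19.5%/12 = 1.625% = 0.01625.
Payoff takes n = ⌈−ln(1 − rB₀/P)/ln(1+r)⌉ = ⌈89.658⌉ = 90 payments; the last is $95.74.
Total paid = 89·$145.00 + $95.74 = $13,000.74.
Total interest = total paid − principal = $13,000.74 − $6,820.00 = $6,180.74.

$6,180.74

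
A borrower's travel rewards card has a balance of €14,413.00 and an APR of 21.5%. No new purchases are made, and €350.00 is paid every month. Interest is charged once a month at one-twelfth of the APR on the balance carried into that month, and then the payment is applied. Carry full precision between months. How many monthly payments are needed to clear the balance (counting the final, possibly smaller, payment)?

Monthly rate r = 21.5%/12 = 1.79167% = 0.0179167.
Recurrence: B ← B·(1+r) − €350.00.
Month 1: interest €258.23; balance after payment €14,321.23.
Month 2: interest €256.59; balance after payment €14,227.82.
Closed form: n = −ln(1 − rB₀/P)/ln(1+r) = −ln(0.26219)/ln(1.01792) ≈ 75.384, so the balance reaches zero during payment 76.

76 payments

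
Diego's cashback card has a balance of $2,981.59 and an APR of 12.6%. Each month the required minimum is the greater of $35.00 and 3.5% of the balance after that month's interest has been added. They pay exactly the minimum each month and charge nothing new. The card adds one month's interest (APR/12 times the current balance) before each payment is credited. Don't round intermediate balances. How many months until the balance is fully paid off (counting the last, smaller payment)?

Monthly rate r = 12.6%/12 = 1.05% = 0.0105.
While 3.5% of the post-interest balance exceeds $35.00, each month B ← (B·(1+r))·(1 − 0.035), i.e. B shrinks by the factor (1+r)·0.965 = 0.97513.
This holds for months 1–44. Entering month 45 the balance is $984.57; 3.5% of the post-interest balance is now below $35.00, so the flat $35.00 minimum applies from here.
From month 45 a fixed $35.00 at rate r clears $984.57 in 34 more payments. Total: 44 + 34 = 78 months.

78 months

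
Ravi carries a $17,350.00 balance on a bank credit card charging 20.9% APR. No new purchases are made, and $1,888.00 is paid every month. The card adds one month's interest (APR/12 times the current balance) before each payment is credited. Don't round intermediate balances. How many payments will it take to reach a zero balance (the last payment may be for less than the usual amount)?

11 months

Monthly rate r = 20.9%/12 = 1.74167% = 0.0174167.
Recurrence: B ← B·(1+r) − $1,888.00.
Month 1: interest $302.18; balance after payment $15,764.18.
Month 2: interest $274.56; balance after payment $14,150.74.
Closed form: n = −ln(1 − rB₀/P)/ln(1+r) = −ln(0.83995)/ln(1.01742) ≈ 10.101, so the balance reaches zero during payment 11.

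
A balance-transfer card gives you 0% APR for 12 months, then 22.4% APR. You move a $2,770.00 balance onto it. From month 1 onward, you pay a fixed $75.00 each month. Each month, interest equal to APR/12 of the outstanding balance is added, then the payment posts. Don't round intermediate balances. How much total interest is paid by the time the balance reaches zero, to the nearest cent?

$669.79

Promo months 1–12 at r₀ = 0%/12 = 0; months 13+ at r₁ = 22.4%/12 = 0.0186667.
After month 12 (no interest yet): B = $2,770.00 − 12·$75.00 = $1,870.00.
Then at r₁ with $75.00/mo: n₂ = −ln(1 − r₁·B/P)/ln(1+r₁) ≈ 33.86 → 34 more payments.
Total paid = 45·$75.00 + $64.79 = $3,439.79; interest = $3,439.79 − $2,770.00 = $669.79.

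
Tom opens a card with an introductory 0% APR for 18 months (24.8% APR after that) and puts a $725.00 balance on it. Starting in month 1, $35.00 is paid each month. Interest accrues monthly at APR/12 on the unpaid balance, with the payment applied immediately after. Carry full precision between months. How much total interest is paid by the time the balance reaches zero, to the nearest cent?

Promo months 1–18 at r₀ = 0%/12 = 0; months 19+ at r₁ = 24.8%/12 = 0.0206667.
After month 18 (no interest yet): B = $725.00 − 18·$35.00 = $95.00.
Then at r₁ with $35.00/mo: n₂ = −ln(1 − r₁·B/P)/ln(1+r₁) ≈ 2.82 → 3 more payments.
Total paid = 20·$35.00 + $28.83 = $728.83; interest = $728.83 − $725.00 = $3.83.

$3.83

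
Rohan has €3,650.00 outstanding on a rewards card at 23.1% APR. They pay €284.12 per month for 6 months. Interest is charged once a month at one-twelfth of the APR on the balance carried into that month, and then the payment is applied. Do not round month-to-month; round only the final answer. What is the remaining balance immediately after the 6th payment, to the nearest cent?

Monthly rate r = 23.1%/12 = 1.925% = 0.01925.
Each month: B ← B·(1+r) − €284.12.
Month 1: interest €70.26; balance after payment €3,436.14.
Month 2: interest €66.15; balance after payment €3,218.17.
Month 3: interest €61.95; balance after payment €2,996.00.
Month 4: interest €57.67; balance after payment €2,769.55.
Month 5: interest €53.31; balance after payment €2,538.74.
Month 6: interest €48.87; balance after payment €2,303.50.

€2,303.50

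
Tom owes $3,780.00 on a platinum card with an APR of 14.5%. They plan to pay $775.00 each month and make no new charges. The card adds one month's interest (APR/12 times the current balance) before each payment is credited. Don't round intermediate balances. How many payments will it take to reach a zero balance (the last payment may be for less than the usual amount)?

6 payments

Monthly rate r = 14.5%/12 = 1.20833% = 0.0120833.
Recurrence: B ← B·(1+r) − $775.00.
Month 1: interest $45.67; balance after payment $3,050.68.
Month 2: interest $36.86; balance after payment $2,312.54.
Month 3: interest $27.94; balance after payment $1,565.48.
Month 4: interest $18.92; balance after payment $809.40.
Month 5: interest $9.78; balance after payment $44.18.
Month 6: interest $0.53; balance after payment $0.00.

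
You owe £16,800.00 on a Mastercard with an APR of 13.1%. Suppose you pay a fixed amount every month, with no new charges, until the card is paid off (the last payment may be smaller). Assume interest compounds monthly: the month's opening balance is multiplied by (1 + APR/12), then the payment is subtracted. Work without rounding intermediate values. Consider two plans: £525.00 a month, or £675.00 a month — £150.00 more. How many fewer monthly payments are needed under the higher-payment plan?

10 fewer payments

Monthly rate r = 13.1%/12 = 1.09167% = 0.0109167.
At £525.00/mo: n = ⌈−ln(1 − rB₀/P)/ln(1+r)⌉ = 40 payments (last £306.04); total interest = total paid − £16,800.00 = £3,981.04.
At £675.00/mo: 30 payments (last £136.09); total interest £2,911.09.
Payments saved = 40 − 30 = 10.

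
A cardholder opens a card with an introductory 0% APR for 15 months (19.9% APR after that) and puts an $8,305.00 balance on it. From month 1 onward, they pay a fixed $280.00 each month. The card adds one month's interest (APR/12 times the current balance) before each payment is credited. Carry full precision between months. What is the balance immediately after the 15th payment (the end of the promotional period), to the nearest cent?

Promo months 1–15 at r₀ = 0%/12 = 0; months 16+ at r₁ = 19.9%/12 = 0.0165833.
After month 15 (no interest yet): B = $8,305.00 − 15·$280.00 = $4,105.00.

$4,105.00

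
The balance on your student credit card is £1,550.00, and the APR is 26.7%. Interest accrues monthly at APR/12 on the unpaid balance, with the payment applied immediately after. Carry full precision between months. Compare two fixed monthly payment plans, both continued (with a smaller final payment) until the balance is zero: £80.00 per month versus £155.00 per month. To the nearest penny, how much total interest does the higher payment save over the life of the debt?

£277.62

Monthly rate r = 26.7%/12 = 2.225% = 0.02225.
At £80.00/mo: n = ⌈−ln(1 − rB₀/P)/ln(1+r)⌉ = 26 payments (last £50.69); total interest = total paid − £1,550.00 = £500.69.
At £155.00/mo: 12 payments (last £68.07); total interest £223.07.
Interest saved = £500.69 − £223.07 = £277.62.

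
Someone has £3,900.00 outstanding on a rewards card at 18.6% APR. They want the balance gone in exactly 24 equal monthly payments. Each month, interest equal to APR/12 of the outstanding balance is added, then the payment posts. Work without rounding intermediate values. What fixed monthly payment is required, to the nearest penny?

£195.84

Monthly rate r = 18.6%/12 = 1.55% = 0.0155.
Level-payment amortization: P = B₀·r / (1 − (1+r)^(−n)) = 3900.00·0.0155 / (1 − 1.0155^(−24)).
Denominator 1 − (1+r)^(−24) = 0.308675841.
P = 60.45 / 0.308675841 ≈ 195.84.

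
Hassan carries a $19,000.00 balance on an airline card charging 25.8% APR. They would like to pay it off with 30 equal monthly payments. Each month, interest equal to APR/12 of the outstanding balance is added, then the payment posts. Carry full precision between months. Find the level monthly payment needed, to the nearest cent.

Monthly rate r = 25.8%/12 = 2.15% = 0.0215.
Level-payment amortization: P = B₀·r / (1 − (1+r)^(−n)) = 19000.00·0.0215 / (1 − 1.0215^(−30)).
Denominator 1 − (1+r)^(−30) = 0.471738609.
P = 408.5 / 0.471738609 ≈ 865.95.

$865.95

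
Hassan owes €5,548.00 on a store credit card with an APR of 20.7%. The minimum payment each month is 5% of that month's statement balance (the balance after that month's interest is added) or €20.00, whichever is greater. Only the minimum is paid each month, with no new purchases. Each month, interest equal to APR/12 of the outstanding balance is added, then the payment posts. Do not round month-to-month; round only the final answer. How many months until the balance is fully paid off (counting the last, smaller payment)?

Monthly rate r = 20.7%/12 = 1.725% = 0.01725.
While 5% of the post-interest balance exceeds €20.00, each month B ← (B·(1+r))·(1 − 0.05), i.e. B shrinks by the factor (1+r)·0.95 = 0.96639.
This holds for months 1–78. Entering month 79 the balance is €385.42; 5% of the post-interest balance is now below €20.00, so the flat €20.00 minimum applies from here.
From month 79 a fixed €20.00 at rate r clears €385.42 in 24 more payments. Total: 78 + 24 = 102 months.

102 months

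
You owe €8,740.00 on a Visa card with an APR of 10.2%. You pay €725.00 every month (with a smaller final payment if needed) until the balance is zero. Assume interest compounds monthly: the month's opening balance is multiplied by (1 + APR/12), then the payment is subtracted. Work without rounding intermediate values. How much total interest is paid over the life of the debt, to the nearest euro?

€521

Monthly rate r = 10.2%/12 = 0.85% = 0.0085.
Payoff takes n = ⌈−ln(1 − rB₀/P)/ln(1+r)⌉ = ⌈12.773⌉ = 13 payments; the last is €560.61.
Total paid = 12·€725.00 + €560.61 = €9,260.61.
Total interest = total paid − principal = €9,260.61 − €8,740.00 = €520.61.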